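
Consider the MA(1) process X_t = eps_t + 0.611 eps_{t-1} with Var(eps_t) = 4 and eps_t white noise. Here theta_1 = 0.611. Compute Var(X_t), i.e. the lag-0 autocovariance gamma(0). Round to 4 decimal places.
\gamma(0) = 5.4933

For an MA(q) process X_t = eps_t + sum_i theta_i eps_{t-i} with
Var(eps_t) = sigma^2, the variance is
  gamma(0) = sigma^2 * (1 + sum_i theta_i^2).
  sum_i theta_i^2 = (0.611)^2 = 0.373321.
  gamma(0) = 4 * (1 + 0.373321) = 4 * 1.373321 = 5.493284, which rounds to 5.4933.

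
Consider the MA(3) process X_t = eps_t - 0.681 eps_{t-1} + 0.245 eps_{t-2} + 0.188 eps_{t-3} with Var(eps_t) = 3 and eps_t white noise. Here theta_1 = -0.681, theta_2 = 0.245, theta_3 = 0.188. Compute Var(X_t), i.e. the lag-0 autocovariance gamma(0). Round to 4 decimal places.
\gamma(0) = 4.6774

For an MA(q) process X_t = eps_t + sum_i theta_i eps_{t-i} with
Var(eps_t) = sigma^2, the variance is
  gamma(0) = sigma^2 * (1 + sum_i theta_i^2).
  sum_i theta_i^2 = (-0.681)^2 + (0.245)^2 + (0.188)^2 = 0.463761 + 0.060025 + 0.035344 = 0.55913.
  gamma(0) = 3 * (1 + 0.55913) = 3 * 1.55913 = 4.67739, which rounds to 4.6774.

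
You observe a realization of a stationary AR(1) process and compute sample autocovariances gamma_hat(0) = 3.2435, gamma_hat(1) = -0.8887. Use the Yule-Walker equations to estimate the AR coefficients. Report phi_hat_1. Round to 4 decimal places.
\hat\phi_{1} = -0.2740

The Yule-Walker equations for an AR(p) process read, in matrix form,
  Gamma_p phi = r_p,   with   (Gamma_p)_{ij} = gamma(|i - j|),
                       (r_p)_i = gamma(i),   i,j = 1..p.
Substitute the sample gammas (Toeplitz matrix and right-hand side of size 1):
  Gamma_p = [[3.2435]]
  r_p     = [-0.8887]
With p = 1 this is the single equation gamma(0) phi_1 = gamma(1):
  phi_hat_1 = gamma(1) / gamma(0) = -0.8887 / 3.2435 = -0.2740.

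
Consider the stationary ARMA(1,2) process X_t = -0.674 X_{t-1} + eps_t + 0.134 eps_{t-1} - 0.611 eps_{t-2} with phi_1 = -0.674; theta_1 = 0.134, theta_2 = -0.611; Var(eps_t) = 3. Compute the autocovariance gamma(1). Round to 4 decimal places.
\gamma(1) = -1.4459

Multiply the model equation by X_{t-k} and take expectations. With theta_0 = psi_0 = 1 and psi_j the MA(infinity) weights, this gives
  gamma(k) - sum_i phi_i gamma(k-i) = c_k,
  c_k = sigma^2 * sum_{j=k..q} theta_j psi_{j-k}   (c_k = 0 for k > q),
using gamma(-m) = gamma(m).
psi-weights needed (psi_j = theta_j + sum_i phi_i psi_{j-i}):
  psi_1 = theta_1 + phi_1 = 0.134 + (-0.674) = -0.54
  psi_2 = theta_2 + phi_1 psi_1 = -0.611 + (-0.674)(-0.54) = -0.24704
Right-hand sides:
  c_0 = sigma^2 (1 + theta_1 psi_1 + theta_2 psi_2) = 3 * (1 + (0.134)(-0.54) + (-0.611)(-0.24704)) = 3 * 1.078581 = 3.235744
  c_1 = sigma^2 (theta_1 + theta_2 psi_1) = 3 * (0.134 + (-0.611)(-0.54)) = 1.39182
  c_2 = sigma^2 theta_2 = 3 * (-0.611) = -1.833
Equations for k = 0 and k = 1 (AR order 1):
  gamma(0) = phi_1 gamma(1) + c_0
  gamma(1) = phi_1 gamma(0) + c_1
Substituting the second into the first: gamma(0) (1 - phi_1^2) = c_0 + phi_1 c_1, so
  gamma(0) = (c_0 + phi_1 c_1) / (1 - phi_1^2) = (3.235744 + (-0.674)(1.39182)) / (1 - (-0.674)^2) = 2.297658 / 0.545724 = 4.210292.
  gamma(1) = phi_1 gamma(0) + c_1 = (-0.674)(4.210292) + (1.39182) = -1.445917.
Therefore gamma(1) = -1.4459 (to 4 decimal places).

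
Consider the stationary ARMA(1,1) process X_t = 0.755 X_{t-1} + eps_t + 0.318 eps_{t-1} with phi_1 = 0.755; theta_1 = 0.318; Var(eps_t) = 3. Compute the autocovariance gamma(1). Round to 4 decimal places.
\gamma(1) = 9.2839

Multiply the model equation by X_{t-k} and take expectations. With theta_0 = psi_0 = 1 and psi_j the MA(infinity) weights, this gives
  gamma(k) - sum_i phi_i gamma(k-i) = c_k,
  c_k = sigma^2 * sum_{j=k..q} theta_j psi_{j-k}   (c_k = 0 for k > q),
using gamma(-m) = gamma(m).
psi-weights needed (psi_j = theta_j + sum_i phi_i psi_{j-i}):
  psi_1 = theta_1 + phi_1 = 0.318 + (0.755) = 1.073
Right-hand sides:
  c_0 = sigma^2 (1 + theta_1 psi_1) = 3 * (1 + (0.318)(1.073)) = 3 * 1.341214 = 4.023642
  c_1 = sigma^2 theta_1 = 3 * (0.318) = 0.954
  c_2 = 0
Equations for k = 0 and k = 1 (AR order 1):
  gamma(0) = phi_1 gamma(1) + c_0
  gamma(1) = phi_1 gamma(0) + c_1
Substituting the second into the first: gamma(0) (1 - phi_1^2) = c_0 + phi_1 c_1, so
  gamma(0) = (c_0 + phi_1 c_1) / (1 - phi_1^2) = (4.023642 + (0.755)(0.954)) / (1 - (0.755)^2) = 4.743912 / 0.429975 = 11.032995.
  gamma(1) = phi_1 gamma(0) + c_1 = (0.755)(11.032995) + (0.954) = 9.283911.
Therefore gamma(1) = 9.2839 (to 4 decimal places).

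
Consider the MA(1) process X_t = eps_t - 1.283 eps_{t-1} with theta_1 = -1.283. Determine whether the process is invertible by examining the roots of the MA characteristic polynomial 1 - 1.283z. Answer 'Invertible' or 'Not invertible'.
\text{Not invertible}

The MA(q) characteristic polynomial is P(z) = 1 - 1.283z.
Invertibility requires all roots to lie outside the unit circle, i.e. |z| > 1 for every root.
This is linear in z: 1 + (-1.283) z = 0  =>  z = -1/(-1.283) = 0.779423,  |z| = 0.779423.
Moduli of all roots: 0.7794.
All moduli strictly greater than 1? No.
Verdict: Not invertible.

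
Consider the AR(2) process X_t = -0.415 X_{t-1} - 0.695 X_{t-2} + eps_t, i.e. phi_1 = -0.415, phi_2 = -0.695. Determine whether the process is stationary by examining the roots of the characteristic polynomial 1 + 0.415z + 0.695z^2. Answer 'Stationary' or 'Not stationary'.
\text{Stationary}

The AR(p) characteristic polynomial is P(z) = 1 + 0.415z + 0.695z^2.
Stationarity requires all roots to lie outside the unit circle, i.e. |z| > 1 for every root.
Set 1 + (0.415) z + (0.695) z^2 = 0, i.e. a z^2 + b z + c = 0 with a = 0.695, b = 0.415, c = 1.
Discriminant D = b^2 - 4ac = (0.415)^2 - 4*(0.695)*1 = 0.172225 - (2.78) = -2.607775.
D < 0, so the roots are the complex-conjugate pair z = (-b +/- i sqrt(-D)) / (2a) = -0.2986 +/- 1.1618i.
For a conjugate pair |z|^2 = z * conj(z) = (product of roots) = c/a = 1/(0.695) = 1.438849, so |z| = sqrt(1.438849) = 1.1995 for both roots.
Moduli of all roots: 1.1995, 1.1995.
All moduli strictly greater than 1? Yes.
Verdict: Stationary.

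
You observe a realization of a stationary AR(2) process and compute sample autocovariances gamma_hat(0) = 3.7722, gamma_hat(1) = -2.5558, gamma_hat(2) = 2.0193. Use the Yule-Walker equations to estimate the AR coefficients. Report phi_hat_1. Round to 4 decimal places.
\hat\phi_{1} = -0.5820

The Yule-Walker equations for an AR(p) process read, in matrix form,
  Gamma_p phi = r_p,   with   (Gamma_p)_{ij} = gamma(|i - j|),
                       (r_p)_i = gamma(i),   i,j = 1..p.
Substitute the sample gammas (Toeplitz matrix and right-hand side of size 2):
  Gamma_p = [[3.7722, -2.5558], [-2.5558, 3.7722]]
  r_p     = [-2.5558, 2.0193]
Written out:
  3.7722 phi_1 - 2.5558 phi_2 = -2.5558
  -2.5558 phi_1 + 3.7722 phi_2 = 2.0193
Solve by Cramer's rule:
  det = gamma(0)^2 - gamma(1)^2 = (3.7722)^2 - (-2.5558)^2 = 14.22949284 - 6.53211364 = 7.6973792
  phi_hat_1 = [gamma(1) gamma(0) - gamma(1) gamma(2)] / det = [(-2.5558)(3.7722) - (-2.5558)(2.0193)] / 7.6973792 = -4.48006182 / 7.6973792 = -0.582
  phi_hat_2 = [gamma(0) gamma(2) - gamma(1)^2] / det = [(3.7722)(2.0193) - (-2.5558)^2] / 7.6973792 = 1.08508982 / 7.6973792 = 0.141
So phi_hat = [-0.5820, 0.1410].
Therefore phi_hat_1 = -0.5820.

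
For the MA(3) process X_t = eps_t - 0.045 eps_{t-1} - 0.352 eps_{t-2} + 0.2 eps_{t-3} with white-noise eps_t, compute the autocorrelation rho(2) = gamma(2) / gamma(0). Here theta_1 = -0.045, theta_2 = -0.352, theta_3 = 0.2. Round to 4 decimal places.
\rho(2) = -0.3096

For an MA(q) process with theta_0 = 1, the autocovariance is
  gamma(k) = sigma^2 * sum_{i=0..q-k} theta_i * theta_{i+k},
and rho(k) = gamma(k) / gamma(0). Sigma^2 cancels.
  numerator   = (1)*(-0.352) + (-0.045)*(0.2) = -0.361.
  denominator = (1)^2 + (-0.045)^2 + (-0.352)^2 + (0.2)^2 = 1.165929.
  rho(2) = -0.361 / 1.165929 = -0.3096.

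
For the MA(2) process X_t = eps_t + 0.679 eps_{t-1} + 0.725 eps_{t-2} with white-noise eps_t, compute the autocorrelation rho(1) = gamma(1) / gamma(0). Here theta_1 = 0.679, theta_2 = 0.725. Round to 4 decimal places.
\rho(1) = 0.5896

For an MA(q) process with theta_0 = 1, the autocovariance is
  gamma(k) = sigma^2 * sum_{i=0..q-k} theta_i * theta_{i+k},
and rho(k) = gamma(k) / gamma(0). Sigma^2 cancels.
  numerator   = (1)*(0.679) + (0.679)*(0.725) = 1.171275.
  denominator = (1)^2 + (0.679)^2 + (0.725)^2 = 1.986666.
  rho(1) = 1.171275 / 1.986666 = 0.5896.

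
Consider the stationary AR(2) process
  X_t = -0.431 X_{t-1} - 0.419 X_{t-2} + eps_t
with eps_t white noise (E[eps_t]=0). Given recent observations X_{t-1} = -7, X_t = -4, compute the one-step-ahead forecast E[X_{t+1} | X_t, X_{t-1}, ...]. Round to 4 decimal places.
E[X_{t+1} \mid \mathcal F_t] = 4.6570

For an AR(p) model X_t = c + sum_i phi_i X_{t-i} + eps_t, the
one-step-ahead conditional mean is
  E[X_{t+1} | X_t, ...] = c + sum_i phi_i X_{t+1-i}.
Substitute known values:
  E[X_{t+1} | ...] = (-0.431) * (-4) + (-0.419) * (-7)
                   = 4.6570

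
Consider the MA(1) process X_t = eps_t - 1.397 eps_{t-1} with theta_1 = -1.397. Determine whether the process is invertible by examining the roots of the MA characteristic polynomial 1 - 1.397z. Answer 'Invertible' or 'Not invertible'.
\text{Not invertible}

The MA(q) characteristic polynomial is P(z) = 1 - 1.397z.
Invertibility requires all roots to lie outside the unit circle, i.e. |z| > 1 for every root.
This is linear in z: 1 + (-1.397) z = 0  =>  z = -1/(-1.397) = 0.71582,  |z| = 0.71582.
Moduli of all roots: 0.7158.
All moduli strictly greater than 1? No.
Verdict: Not invertible.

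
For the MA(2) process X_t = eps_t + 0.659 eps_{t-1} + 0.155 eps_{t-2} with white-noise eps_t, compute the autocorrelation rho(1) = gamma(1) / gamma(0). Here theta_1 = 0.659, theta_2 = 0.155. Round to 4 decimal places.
\rho(1) = 0.5219

For an MA(q) process with theta_0 = 1, the autocovariance is
  gamma(k) = sigma^2 * sum_{i=0..q-k} theta_i * theta_{i+k},
and rho(k) = gamma(k) / gamma(0). Sigma^2 cancels.
  numerator   = (1)*(0.659) + (0.659)*(0.155) = 0.761145.
  denominator = (1)^2 + (0.659)^2 + (0.155)^2 = 1.458306.
  rho(1) = 0.761145 / 1.458306 = 0.5219.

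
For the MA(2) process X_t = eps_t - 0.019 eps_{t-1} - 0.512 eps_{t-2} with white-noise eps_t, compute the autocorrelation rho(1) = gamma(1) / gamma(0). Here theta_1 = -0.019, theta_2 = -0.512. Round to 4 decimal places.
\rho(1) = -0.0073

For an MA(q) process with theta_0 = 1, the autocovariance is
  gamma(k) = sigma^2 * sum_{i=0..q-k} theta_i * theta_{i+k},
and rho(k) = gamma(k) / gamma(0). Sigma^2 cancels.
  numerator   = (1)*(-0.019) + (-0.019)*(-0.512) = -0.009272.
  denominator = (1)^2 + (-0.019)^2 + (-0.512)^2 = 1.262505.
  rho(1) = -0.009272 / 1.262505 = -0.0073.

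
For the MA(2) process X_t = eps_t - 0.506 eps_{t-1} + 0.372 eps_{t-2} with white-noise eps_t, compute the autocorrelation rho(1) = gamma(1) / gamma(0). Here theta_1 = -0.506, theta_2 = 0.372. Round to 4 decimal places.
\rho(1) = -0.4979

For an MA(q) process with theta_0 = 1, the autocovariance is
  gamma(k) = sigma^2 * sum_{i=0..q-k} theta_i * theta_{i+k},
and rho(k) = gamma(k) / gamma(0). Sigma^2 cancels.
  numerator   = (1)*(-0.506) + (-0.506)*(0.372) = -0.694232.
  denominator = (1)^2 + (-0.506)^2 + (0.372)^2 = 1.39442.
  rho(1) = -0.694232 / 1.39442 = -0.4979.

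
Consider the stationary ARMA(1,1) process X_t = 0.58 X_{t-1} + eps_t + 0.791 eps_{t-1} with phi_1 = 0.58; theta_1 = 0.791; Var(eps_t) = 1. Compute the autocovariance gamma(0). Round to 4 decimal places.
\gamma(0) = 3.8325

Multiply the model equation by X_{t-k} and take expectations. With theta_0 = psi_0 = 1 and psi_j the MA(infinity) weights, this gives
  gamma(k) - sum_i phi_i gamma(k-i) = c_k,
  c_k = sigma^2 * sum_{j=k..q} theta_j psi_{j-k}   (c_k = 0 for k > q),
using gamma(-m) = gamma(m).
psi-weights needed (psi_j = theta_j + sum_i phi_i psi_{j-i}):
  psi_1 = theta_1 + phi_1 = 0.791 + (0.58) = 1.371
Right-hand sides:
  c_0 = sigma^2 (1 + theta_1 psi_1) = 1 * (1 + (0.791)(1.371)) = 1 * 2.084461 = 2.084461
  c_1 = sigma^2 theta_1 = 1 * (0.791) = 0.791
  c_2 = 0
Equations for k = 0 and k = 1 (AR order 1):
  gamma(0) = phi_1 gamma(1) + c_0
  gamma(1) = phi_1 gamma(0) + c_1
Substituting the second into the first: gamma(0) (1 - phi_1^2) = c_0 + phi_1 c_1, so
  gamma(0) = (c_0 + phi_1 c_1) / (1 - phi_1^2) = (2.084461 + (0.58)(0.791)) / (1 - (0.58)^2) = 2.543241 / 0.6636 = 3.832491.
Therefore gamma(0) = 3.8325 (to 4 decimal places).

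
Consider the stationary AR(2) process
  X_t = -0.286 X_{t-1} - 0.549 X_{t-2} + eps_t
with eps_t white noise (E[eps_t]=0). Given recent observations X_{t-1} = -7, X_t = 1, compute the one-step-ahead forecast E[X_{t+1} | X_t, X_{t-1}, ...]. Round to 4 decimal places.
E[X_{t+1} \mid \mathcal F_t] = 3.5570

For an AR(p) model X_t = c + sum_i phi_i X_{t-i} + eps_t, the
one-step-ahead conditional mean is
  E[X_{t+1} | X_t, ...] = c + sum_i phi_i X_{t+1-i}.
Substitute known values:
  E[X_{t+1} | ...] = (-0.286) * (1) + (-0.549) * (-7)
                   = 3.5570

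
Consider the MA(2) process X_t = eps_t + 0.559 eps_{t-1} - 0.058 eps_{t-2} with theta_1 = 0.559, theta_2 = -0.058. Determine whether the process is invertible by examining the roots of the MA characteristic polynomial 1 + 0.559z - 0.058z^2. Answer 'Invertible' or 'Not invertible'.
\text{Invertible}

The MA(q) characteristic polynomial is P(z) = 1 + 0.559z - 0.058z^2.
Invertibility requires all roots to lie outside the unit circle, i.e. |z| > 1 for every root.
Set 1 + (0.559) z + (-0.058) z^2 = 0, i.e. a z^2 + b z + c = 0 with a = -0.058, b = 0.559, c = 1.
Discriminant D = b^2 - 4ac = (0.559)^2 - 4*(-0.058)*1 = 0.312481 - (-0.232) = 0.544481.
D >= 0, so the roots are real: z = (-b +/- sqrt(D)) / (2a) = (-0.559 +/- 0.73789) / (-0.116).
  z_1 = (-0.559 + 0.73789) / (-0.116) = -1.5422,   |z_1| = 1.5422.
  z_2 = (-0.559 - 0.73789) / (-0.116) = 11.1801,   |z_2| = 11.1801.
Moduli of all roots: 1.5422, 11.1801.
All moduli strictly greater than 1? Yes.
Verdict: Invertible.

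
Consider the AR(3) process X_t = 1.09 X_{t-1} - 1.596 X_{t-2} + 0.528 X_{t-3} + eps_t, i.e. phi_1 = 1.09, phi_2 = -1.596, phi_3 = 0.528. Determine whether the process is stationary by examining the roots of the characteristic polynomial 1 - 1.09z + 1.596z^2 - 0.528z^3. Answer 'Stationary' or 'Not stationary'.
\text{Not stationary}

The AR(p) characteristic polynomial is P(z) = 1 - 1.09z + 1.596z^2 - 0.528z^3.
Stationarity requires all roots to lie outside the unit circle, i.e. |z| > 1 for every root.
Degree 3: look for a simple real root z0 first, then factor out (1 - z/z0) and solve the remaining quadratic.
Testing z0 = 2.5: P(2.5) = 1 + (-1.09)(2.5) + (1.596)(2.5)^2 + (-0.528)(2.5)^3
  = 1 + (-2.725) + (9.975) + (-8.25) = 0.  So z_0 = 2.5 is a root, |z_0| = 2.5.
Divide out the factor (1 - 0.4 z) = (1 - z/z0) (since 1/z0 = 0.4):
  P(z) = (1 - 0.4 z)(1 + (-0.69) z + (1.32) z^2)
  [check: z-coef -0.69 - (0.4) = -1.09; z^2-coef 1.32 - (0.4)(-0.69) = 1.596; z^3-coef -(0.4)(1.32) = -0.528.]
Remaining roots from the quadratic factor 1 + (-0.69) z + (1.32) z^2:
  Set 1 + (-0.69) z + (1.32) z^2 = 0, i.e. a z^2 + b z + c = 0 with a = 1.32, b = -0.69, c = 1.
  Discriminant D = b^2 - 4ac = (-0.69)^2 - 4*(1.32)*1 = 0.4761 - (5.28) = -4.8039.
  D < 0, so the roots are the complex-conjugate pair z = (-b +/- i sqrt(-D)) / (2a) = 0.2614 +/- 0.8302i.
  For a conjugate pair |z|^2 = z * conj(z) = (product of roots) = c/a = 1/(1.32) = 0.757576, so |z| = sqrt(0.757576) = 0.8704 for both roots.
Moduli of all roots: 2.5000, 0.8704, 0.8704.
All moduli strictly greater than 1? No.
Verdict: Not stationary.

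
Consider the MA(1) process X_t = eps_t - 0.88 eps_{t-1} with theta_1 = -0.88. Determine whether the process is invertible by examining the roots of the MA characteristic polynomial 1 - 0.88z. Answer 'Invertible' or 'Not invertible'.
\text{Invertible}

The MA(q) characteristic polynomial is P(z) = 1 - 0.88z.
Invertibility requires all roots to lie outside the unit circle, i.e. |z| > 1 for every root.
This is linear in z: 1 + (-0.88) z = 0  =>  z = -1/(-0.88) = 1.136364,  |z| = 1.136364.
Moduli of all roots: 1.1364.
All moduli strictly greater than 1? Yes.
Verdict: Invertible.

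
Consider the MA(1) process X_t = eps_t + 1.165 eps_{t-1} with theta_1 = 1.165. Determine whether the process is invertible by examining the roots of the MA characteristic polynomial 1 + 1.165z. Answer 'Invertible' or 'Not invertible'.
\text{Not invertible}

The MA(q) characteristic polynomial is P(z) = 1 + 1.165z.
Invertibility requires all roots to lie outside the unit circle, i.e. |z| > 1 for every root.
This is linear in z: 1 + (1.165) z = 0  =>  z = -1/(1.165) = -0.858369,  |z| = 0.858369.
Moduli of all roots: 0.8584.
All moduli strictly greater than 1? No.
Verdict: Not invertible.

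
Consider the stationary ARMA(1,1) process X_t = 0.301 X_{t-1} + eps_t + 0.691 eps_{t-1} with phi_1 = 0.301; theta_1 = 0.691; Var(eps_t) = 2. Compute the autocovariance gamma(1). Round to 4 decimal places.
\gamma(1) = 2.6354

Multiply the model equation by X_{t-k} and take expectations. With theta_0 = psi_0 = 1 and psi_j the MA(infinity) weights, this gives
  gamma(k) - sum_i phi_i gamma(k-i) = c_k,
  c_k = sigma^2 * sum_{j=k..q} theta_j psi_{j-k}   (c_k = 0 for k > q),
using gamma(-m) = gamma(m).
psi-weights needed (psi_j = theta_j + sum_i phi_i psi_{j-i}):
  psi_1 = theta_1 + phi_1 = 0.691 + (0.301) = 0.992
Right-hand sides:
  c_0 = sigma^2 (1 + theta_1 psi_1) = 2 * (1 + (0.691)(0.992)) = 2 * 1.685472 = 3.370944
  c_1 = sigma^2 theta_1 = 2 * (0.691) = 1.382
  c_2 = 0
Equations for k = 0 and k = 1 (AR order 1):
  gamma(0) = phi_1 gamma(1) + c_0
  gamma(1) = phi_1 gamma(0) + c_1
Substituting the second into the first: gamma(0) (1 - phi_1^2) = c_0 + phi_1 c_1, so
  gamma(0) = (c_0 + phi_1 c_1) / (1 - phi_1^2) = (3.370944 + (0.301)(1.382)) / (1 - (0.301)^2) = 3.786926 / 0.909399 = 4.164207.
  gamma(1) = phi_1 gamma(0) + c_1 = (0.301)(4.164207) + (1.382) = 2.635426.
Therefore gamma(1) = 2.6354 (to 4 decimal places).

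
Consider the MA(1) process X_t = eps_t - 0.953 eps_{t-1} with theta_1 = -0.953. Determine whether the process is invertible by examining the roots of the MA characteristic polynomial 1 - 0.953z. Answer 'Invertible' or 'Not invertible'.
\text{Invertible}

The MA(q) characteristic polynomial is P(z) = 1 - 0.953z.
Invertibility requires all roots to lie outside the unit circle, i.e. |z| > 1 for every root.
This is linear in z: 1 + (-0.953) z = 0  =>  z = -1/(-0.953) = 1.049318,  |z| = 1.049318.
Moduli of all roots: 1.0493.
All moduli strictly greater than 1? Yes.
Verdict: Invertible.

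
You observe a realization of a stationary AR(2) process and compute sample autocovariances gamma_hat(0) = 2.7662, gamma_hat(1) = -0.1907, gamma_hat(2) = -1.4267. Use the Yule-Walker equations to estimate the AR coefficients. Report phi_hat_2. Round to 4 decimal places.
\hat\phi_{2} = -0.5230

The Yule-Walker equations for an AR(p) process read, in matrix form,
  Gamma_p phi = r_p,   with   (Gamma_p)_{ij} = gamma(|i - j|),
                       (r_p)_i = gamma(i),   i,j = 1..p.
Substitute the sample gammas (Toeplitz matrix and right-hand side of size 2):
  Gamma_p = [[2.7662, -0.1907], [-0.1907, 2.7662]]
  r_p     = [-0.1907, -1.4267]
Written out:
  2.7662 phi_1 - 0.1907 phi_2 = -0.1907
  -0.1907 phi_1 + 2.7662 phi_2 = -1.4267
Solve by Cramer's rule:
  det = gamma(0)^2 - gamma(1)^2 = (2.7662)^2 - (-0.1907)^2 = 7.65186244 - 0.03636649 = 7.61549595
  phi_hat_1 = [gamma(1) gamma(0) - gamma(1) gamma(2)] / det = [(-0.1907)(2.7662) - (-0.1907)(-1.4267)] / 7.61549595 = -0.79958603 / 7.61549595 = -0.105
  phi_hat_2 = [gamma(0) gamma(2) - gamma(1)^2] / det = [(2.7662)(-1.4267) - (-0.1907)^2] / 7.61549595 = -3.98290403 / 7.61549595 = -0.523
So phi_hat = [-0.1050, -0.5230].
Therefore phi_hat_2 = -0.5230.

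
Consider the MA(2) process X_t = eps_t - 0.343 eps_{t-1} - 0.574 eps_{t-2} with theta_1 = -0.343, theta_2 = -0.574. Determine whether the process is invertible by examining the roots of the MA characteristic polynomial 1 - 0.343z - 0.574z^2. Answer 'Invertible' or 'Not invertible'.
\text{Invertible}

The MA(q) characteristic polynomial is P(z) = 1 - 0.343z - 0.574z^2.
Invertibility requires all roots to lie outside the unit circle, i.e. |z| > 1 for every root.
Set 1 + (-0.343) z + (-0.574) z^2 = 0, i.e. a z^2 + b z + c = 0 with a = -0.574, b = -0.343, c = 1.
Discriminant D = b^2 - 4ac = (-0.343)^2 - 4*(-0.574)*1 = 0.117649 - (-2.296) = 2.413649.
D >= 0, so the roots are real: z = (-b +/- sqrt(D)) / (2a) = (0.343 +/- 1.553592) / (-1.148).
  z_1 = (0.343 + 1.553592) / (-1.148) = -1.6521,   |z_1| = 1.6521.
  z_2 = (0.343 - 1.553592) / (-1.148) = 1.0545,   |z_2| = 1.0545.
Moduli of all roots: 1.6521, 1.0545.
All moduli strictly greater than 1? Yes.
Verdict: Invertible.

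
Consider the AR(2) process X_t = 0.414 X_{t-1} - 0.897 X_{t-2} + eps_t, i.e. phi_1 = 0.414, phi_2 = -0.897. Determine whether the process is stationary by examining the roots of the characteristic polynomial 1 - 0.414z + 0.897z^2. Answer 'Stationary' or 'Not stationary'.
\text{Stationary}

The AR(p) characteristic polynomial is P(z) = 1 - 0.414z + 0.897z^2.
Stationarity requires all roots to lie outside the unit circle, i.e. |z| > 1 for every root.
Set 1 + (-0.414) z + (0.897) z^2 = 0, i.e. a z^2 + b z + c = 0 with a = 0.897, b = -0.414, c = 1.
Discriminant D = b^2 - 4ac = (-0.414)^2 - 4*(0.897)*1 = 0.171396 - (3.588) = -3.416604.
D < 0, so the roots are the complex-conjugate pair z = (-b +/- i sqrt(-D)) / (2a) = 0.2308 +/- 1.0303i.
For a conjugate pair |z|^2 = z * conj(z) = (product of roots) = c/a = 1/(0.897) = 1.114827, so |z| = sqrt(1.114827) = 1.0559 for both roots.
Moduli of all roots: 1.0559, 1.0559.
All moduli strictly greater than 1? Yes.
Verdict: Stationary.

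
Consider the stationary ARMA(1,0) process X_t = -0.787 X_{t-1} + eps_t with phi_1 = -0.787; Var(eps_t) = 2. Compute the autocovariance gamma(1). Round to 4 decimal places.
\gamma(1) = -4.1352

Multiply the model equation by X_{t-k} and take expectations. With theta_0 = psi_0 = 1 and psi_j the MA(infinity) weights, this gives
  gamma(k) - sum_i phi_i gamma(k-i) = c_k,
  c_k = sigma^2 * sum_{j=k..q} theta_j psi_{j-k}   (c_k = 0 for k > q),
using gamma(-m) = gamma(m).
Pure AR (q = 0): c_0 = sigma^2 = 2, c_k = 0 for k >= 1.
Equations for k = 0 and k = 1 (AR order 1):
  gamma(0) = phi_1 gamma(1) + c_0
  gamma(1) = phi_1 gamma(0) + c_1
Substituting the second into the first: gamma(0) (1 - phi_1^2) = c_0 + phi_1 c_1, so
  gamma(0) = c_0 / (1 - phi_1^2) = 2 / (1 - (-0.787)^2) = 2 / 0.380631 = 5.254433.
  gamma(1) = phi_1 gamma(0) = (-0.787)(5.254433) = -4.135239.
Therefore gamma(1) = -4.1352 (to 4 decimal places).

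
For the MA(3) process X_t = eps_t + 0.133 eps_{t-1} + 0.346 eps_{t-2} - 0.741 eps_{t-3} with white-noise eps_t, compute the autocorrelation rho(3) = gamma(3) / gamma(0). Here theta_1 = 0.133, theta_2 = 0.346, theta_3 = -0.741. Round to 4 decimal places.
\rho(3) = -0.4394

For an MA(q) process with theta_0 = 1, the autocovariance is
  gamma(k) = sigma^2 * sum_{i=0..q-k} theta_i * theta_{i+k},
and rho(k) = gamma(k) / gamma(0). Sigma^2 cancels.
  numerator   = (1)*(-0.741) = -0.741.
  denominator = (1)^2 + (0.133)^2 + (0.346)^2 + (-0.741)^2 = 1.686486.
  rho(3) = -0.741 / 1.686486 = -0.4394.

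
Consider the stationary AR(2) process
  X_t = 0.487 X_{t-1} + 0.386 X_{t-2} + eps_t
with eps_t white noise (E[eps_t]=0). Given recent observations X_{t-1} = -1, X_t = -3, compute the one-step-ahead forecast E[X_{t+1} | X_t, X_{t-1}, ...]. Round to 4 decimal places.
E[X_{t+1} \mid \mathcal F_t] = -1.8470

For an AR(p) model X_t = c + sum_i phi_i X_{t-i} + eps_t, the
one-step-ahead conditional mean is
  E[X_{t+1} | X_t, ...] = c + sum_i phi_i X_{t+1-i}.
Substitute known values:
  E[X_{t+1} | ...] = (0.487) * (-3) + (0.386) * (-1)
                   = -1.8470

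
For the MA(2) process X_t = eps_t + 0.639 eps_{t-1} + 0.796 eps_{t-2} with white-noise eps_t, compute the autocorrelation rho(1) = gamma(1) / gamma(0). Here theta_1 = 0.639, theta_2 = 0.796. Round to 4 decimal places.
\rho(1) = 0.5620

For an MA(q) process with theta_0 = 1, the autocovariance is
  gamma(k) = sigma^2 * sum_{i=0..q-k} theta_i * theta_{i+k},
and rho(k) = gamma(k) / gamma(0). Sigma^2 cancels.
  numerator   = (1)*(0.639) + (0.639)*(0.796) = 1.147644.
  denominator = (1)^2 + (0.639)^2 + (0.796)^2 = 2.041937.
  rho(1) = 1.147644 / 2.041937 = 0.5620.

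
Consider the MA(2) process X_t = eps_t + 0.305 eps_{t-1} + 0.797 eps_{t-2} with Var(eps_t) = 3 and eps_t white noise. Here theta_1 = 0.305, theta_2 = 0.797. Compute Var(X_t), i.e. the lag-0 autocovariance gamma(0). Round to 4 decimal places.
\gamma(0) = 5.1847

For an MA(q) process X_t = eps_t + sum_i theta_i eps_{t-i} with
Var(eps_t) = sigma^2, the variance is
  gamma(0) = sigma^2 * (1 + sum_i theta_i^2).
  sum_i theta_i^2 = (0.305)^2 + (0.797)^2 = 0.093025 + 0.635209 = 0.728234.
  gamma(0) = 3 * (1 + 0.728234) = 3 * 1.728234 = 5.184702, which rounds to 5.1847.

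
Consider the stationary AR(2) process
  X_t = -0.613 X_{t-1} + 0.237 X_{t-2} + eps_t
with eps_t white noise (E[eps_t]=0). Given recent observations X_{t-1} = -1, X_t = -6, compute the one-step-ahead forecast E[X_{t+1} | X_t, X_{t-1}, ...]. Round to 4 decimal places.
E[X_{t+1} \mid \mathcal F_t] = 3.4410

For an AR(p) model X_t = c + sum_i phi_i X_{t-i} + eps_t, the
one-step-ahead conditional mean is
  E[X_{t+1} | X_t, ...] = c + sum_i phi_i X_{t+1-i}.
Substitute known values:
  E[X_{t+1} | ...] = (-0.613) * (-6) + (0.237) * (-1)
                   = 3.4410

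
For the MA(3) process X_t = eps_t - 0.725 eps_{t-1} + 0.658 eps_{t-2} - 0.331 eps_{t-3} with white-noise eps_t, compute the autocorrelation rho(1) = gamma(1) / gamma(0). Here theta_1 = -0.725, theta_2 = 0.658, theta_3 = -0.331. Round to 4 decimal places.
\rho(1) = -0.6865

For an MA(q) process with theta_0 = 1, the autocovariance is
  gamma(k) = sigma^2 * sum_{i=0..q-k} theta_i * theta_{i+k},
and rho(k) = gamma(k) / gamma(0). Sigma^2 cancels.
  numerator   = (1)*(-0.725) + (-0.725)*(0.658) + (0.658)*(-0.331) = -1.419848.
  denominator = (1)^2 + (-0.725)^2 + (0.658)^2 + (-0.331)^2 = 2.06815.
  rho(1) = -1.419848 / 2.06815 = -0.6865.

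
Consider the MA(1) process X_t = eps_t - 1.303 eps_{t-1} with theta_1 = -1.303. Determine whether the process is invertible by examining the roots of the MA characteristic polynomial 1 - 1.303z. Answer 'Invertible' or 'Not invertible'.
\text{Not invertible}

The MA(q) characteristic polynomial is P(z) = 1 - 1.303z.
Invertibility requires all roots to lie outside the unit circle, i.e. |z| > 1 for every root.
This is linear in z: 1 + (-1.303) z = 0  =>  z = -1/(-1.303) = 0.76746,  |z| = 0.76746.
Moduli of all roots: 0.7675.
All moduli strictly greater than 1? No.
Verdict: Not invertible.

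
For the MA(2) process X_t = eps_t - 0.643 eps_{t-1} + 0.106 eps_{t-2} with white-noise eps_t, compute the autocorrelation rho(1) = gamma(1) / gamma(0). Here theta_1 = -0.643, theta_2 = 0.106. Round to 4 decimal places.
\rho(1) = -0.4992

For an MA(q) process with theta_0 = 1, the autocovariance is
  gamma(k) = sigma^2 * sum_{i=0..q-k} theta_i * theta_{i+k},
and rho(k) = gamma(k) / gamma(0). Sigma^2 cancels.
  numerator   = (1)*(-0.643) + (-0.643)*(0.106) = -0.711158.
  denominator = (1)^2 + (-0.643)^2 + (0.106)^2 = 1.424685.
  rho(1) = -0.711158 / 1.424685 = -0.4992.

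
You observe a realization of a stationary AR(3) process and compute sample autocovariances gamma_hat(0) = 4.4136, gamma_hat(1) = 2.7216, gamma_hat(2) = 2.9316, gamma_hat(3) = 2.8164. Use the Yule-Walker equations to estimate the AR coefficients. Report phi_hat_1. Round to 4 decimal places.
\hat\phi_{1} = 0.2090

The Yule-Walker equations for an AR(p) process read, in matrix form,
  Gamma_p phi = r_p,   with   (Gamma_p)_{ij} = gamma(|i - j|),
                       (r_p)_i = gamma(i),   i,j = 1..p.
Substitute the sample gammas (Toeplitz matrix and right-hand side of size 3):
  Gamma_p = [[4.4136, 2.7216, 2.9316], [2.7216, 4.4136, 2.7216], [2.9316, 2.7216, 4.4136]]
  r_p     = [2.7216, 2.9316, 2.8164]
Written out (R1..R3):
  (R1) 4.4136 phi_1 + 2.7216 phi_2 + 2.9316 phi_3 = 2.7216
  (R2) 2.7216 phi_1 + 4.4136 phi_2 + 2.7216 phi_3 = 2.9316
  (R3) 2.9316 phi_1 + 2.7216 phi_2 + 4.4136 phi_3 = 2.8164
Gaussian elimination:
  R2 <- R2 - (2.7216/4.4136) R1 = R2 - (0.616639) R1:  2.735354 phi_2 + 0.91386 phi_3 = 1.253354
  R3 <- R3 - (2.9316/4.4136) R1 = R3 - (0.66422) R1:  0.91386 phi_2 + 2.466374 phi_3 = 1.00866
  R3 <- R3 - (0.91386/2.735354) R2 = R3 - (0.334092) R2:  2.16106 phi_3 = 0.589924
Back-substitution:
  phi_hat_3 = 0.589924 / 2.16106 = 0.272979
  phi_hat_2 = (1.253354 - (0.91386)(0.272979)) / 2.735354 = 0.367005
  phi_hat_1 = (2.7216 - (2.7216)(0.367005) - (2.9316)(0.272979)) / 4.4136 = 0.209011
So phi_hat = [0.2090, 0.3670, 0.2730].
Therefore phi_hat_1 = 0.2090.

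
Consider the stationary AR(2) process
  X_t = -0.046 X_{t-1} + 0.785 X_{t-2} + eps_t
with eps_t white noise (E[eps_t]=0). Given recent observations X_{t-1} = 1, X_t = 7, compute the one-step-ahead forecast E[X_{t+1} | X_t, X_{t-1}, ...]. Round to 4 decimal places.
E[X_{t+1} \mid \mathcal F_t] = 0.4630

For an AR(p) model X_t = c + sum_i phi_i X_{t-i} + eps_t, the
one-step-ahead conditional mean is
  E[X_{t+1} | X_t, ...] = c + sum_i phi_i X_{t+1-i}.
Substitute known values:
  E[X_{t+1} | ...] = (-0.046) * (7) + (0.785) * (1)
                   = 0.4630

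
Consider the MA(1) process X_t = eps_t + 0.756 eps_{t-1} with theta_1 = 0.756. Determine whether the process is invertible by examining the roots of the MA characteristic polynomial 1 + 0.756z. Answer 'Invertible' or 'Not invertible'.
\text{Invertible}

The MA(q) characteristic polynomial is P(z) = 1 + 0.756z.
Invertibility requires all roots to lie outside the unit circle, i.e. |z| > 1 for every root.
This is linear in z: 1 + (0.756) z = 0  =>  z = -1/(0.756) = -1.322751,  |z| = 1.322751.
Moduli of all roots: 1.3228.
All moduli strictly greater than 1? Yes.
Verdict: Invertible.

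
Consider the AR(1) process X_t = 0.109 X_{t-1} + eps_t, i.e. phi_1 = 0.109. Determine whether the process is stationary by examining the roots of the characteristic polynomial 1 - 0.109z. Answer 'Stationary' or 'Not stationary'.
\text{Stationary}

The AR(p) characteristic polynomial is P(z) = 1 - 0.109z.
Stationarity requires all roots to lie outside the unit circle, i.e. |z| > 1 for every root.
This is linear in z: 1 + (-0.109) z = 0  =>  z = -1/(-0.109) = 9.174312,  |z| = 9.174312.
Moduli of all roots: 9.1743.
All moduli strictly greater than 1? Yes.
Verdict: Stationary.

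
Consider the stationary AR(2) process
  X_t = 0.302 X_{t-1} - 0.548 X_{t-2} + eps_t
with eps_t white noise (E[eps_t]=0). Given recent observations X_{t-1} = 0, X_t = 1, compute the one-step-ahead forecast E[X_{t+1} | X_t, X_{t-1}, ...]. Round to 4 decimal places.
E[X_{t+1} \mid \mathcal F_t] = 0.3020

For an AR(p) model X_t = c + sum_i phi_i X_{t-i} + eps_t, the
one-step-ahead conditional mean is
  E[X_{t+1} | X_t, ...] = c + sum_i phi_i X_{t+1-i}.
Substitute known values:
  E[X_{t+1} | ...] = (0.302) * (1) + (-0.548) * (0)
                   = 0.3020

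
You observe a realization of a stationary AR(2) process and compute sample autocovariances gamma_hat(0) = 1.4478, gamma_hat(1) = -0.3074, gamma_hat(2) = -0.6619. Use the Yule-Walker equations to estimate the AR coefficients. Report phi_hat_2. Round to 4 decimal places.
\hat\phi_{2} = -0.5260

The Yule-Walker equations for an AR(p) process read, in matrix form,
  Gamma_p phi = r_p,   with   (Gamma_p)_{ij} = gamma(|i - j|),
                       (r_p)_i = gamma(i),   i,j = 1..p.
Substitute the sample gammas (Toeplitz matrix and right-hand side of size 2):
  Gamma_p = [[1.4478, -0.3074], [-0.3074, 1.4478]]
  r_p     = [-0.3074, -0.6619]
Written out:
  1.4478 phi_1 - 0.3074 phi_2 = -0.3074
  -0.3074 phi_1 + 1.4478 phi_2 = -0.6619
Solve by Cramer's rule:
  det = gamma(0)^2 - gamma(1)^2 = (1.4478)^2 - (-0.3074)^2 = 2.09612484 - 0.09449476 = 2.00163008
  phi_hat_1 = [gamma(1) gamma(0) - gamma(1) gamma(2)] / det = [(-0.3074)(1.4478) - (-0.3074)(-0.6619)] / 2.00163008 = -0.64852178 / 2.00163008 = -0.324
  phi_hat_2 = [gamma(0) gamma(2) - gamma(1)^2] / det = [(1.4478)(-0.6619) - (-0.3074)^2] / 2.00163008 = -1.05279358 / 2.00163008 = -0.526
So phi_hat = [-0.3240, -0.5260].
Therefore phi_hat_2 = -0.5260.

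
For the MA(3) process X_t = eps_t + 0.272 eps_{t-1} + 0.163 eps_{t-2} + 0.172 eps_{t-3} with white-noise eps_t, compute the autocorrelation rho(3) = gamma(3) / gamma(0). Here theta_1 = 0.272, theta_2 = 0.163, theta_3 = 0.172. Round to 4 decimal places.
\rho(3) = 0.1522

For an MA(q) process with theta_0 = 1, the autocovariance is
  gamma(k) = sigma^2 * sum_{i=0..q-k} theta_i * theta_{i+k},
and rho(k) = gamma(k) / gamma(0). Sigma^2 cancels.
  numerator   = (1)*(0.172) = 0.172.
  denominator = (1)^2 + (0.272)^2 + (0.163)^2 + (0.172)^2 = 1.130137.
  rho(3) = 0.172 / 1.130137 = 0.1522.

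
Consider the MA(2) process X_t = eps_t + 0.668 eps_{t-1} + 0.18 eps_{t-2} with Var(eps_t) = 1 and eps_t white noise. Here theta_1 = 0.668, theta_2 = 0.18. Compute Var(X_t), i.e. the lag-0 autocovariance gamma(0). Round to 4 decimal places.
\gamma(0) = 1.4786

For an MA(q) process X_t = eps_t + sum_i theta_i eps_{t-i} with
Var(eps_t) = sigma^2, the variance is
  gamma(0) = sigma^2 * (1 + sum_i theta_i^2).
  sum_i theta_i^2 = (0.668)^2 + (0.18)^2 = 0.446224 + 0.0324 = 0.478624.
  gamma(0) = 1 * (1 + 0.478624) = 1 * 1.478624 = 1.478624, which rounds to 1.4786.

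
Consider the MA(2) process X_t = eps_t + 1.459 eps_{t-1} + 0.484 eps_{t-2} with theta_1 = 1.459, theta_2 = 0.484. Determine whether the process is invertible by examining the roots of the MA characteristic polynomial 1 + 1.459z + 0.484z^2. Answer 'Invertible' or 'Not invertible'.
\text{Invertible}

The MA(q) characteristic polynomial is P(z) = 1 + 1.459z + 0.484z^2.
Invertibility requires all roots to lie outside the unit circle, i.e. |z| > 1 for every root.
Set 1 + (1.459) z + (0.484) z^2 = 0, i.e. a z^2 + b z + c = 0 with a = 0.484, b = 1.459, c = 1.
Discriminant D = b^2 - 4ac = (1.459)^2 - 4*(0.484)*1 = 2.128681 - (1.936) = 0.192681.
D >= 0, so the roots are real: z = (-b +/- sqrt(D)) / (2a) = (-1.459 +/- 0.438954) / (0.968).
  z_1 = (-1.459 + 0.438954) / (0.968) = -1.0538,   |z_1| = 1.0538.
  z_2 = (-1.459 - 0.438954) / (0.968) = -1.9607,   |z_2| = 1.9607.
Moduli of all roots: 1.0538, 1.9607.
All moduli strictly greater than 1? Yes.
Verdict: Invertible.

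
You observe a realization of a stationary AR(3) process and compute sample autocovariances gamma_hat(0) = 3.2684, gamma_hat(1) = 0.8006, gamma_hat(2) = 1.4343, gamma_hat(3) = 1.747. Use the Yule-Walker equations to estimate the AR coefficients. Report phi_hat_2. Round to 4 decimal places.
\hat\phi_{2} = 0.3340

The Yule-Walker equations for an AR(p) process read, in matrix form,
  Gamma_p phi = r_p,   with   (Gamma_p)_{ij} = gamma(|i - j|),
                       (r_p)_i = gamma(i),   i,j = 1..p.
Substitute the sample gammas (Toeplitz matrix and right-hand side of size 3):
  Gamma_p = [[3.2684, 0.8006, 1.4343], [0.8006, 3.2684, 0.8006], [1.4343, 0.8006, 3.2684]]
  r_p     = [0.8006, 1.4343, 1.747]
Written out (R1..R3):
  (R1) 3.2684 phi_1 + 0.8006 phi_2 + 1.4343 phi_3 = 0.8006
  (R2) 0.8006 phi_1 + 3.2684 phi_2 + 0.8006 phi_3 = 1.4343
  (R3) 1.4343 phi_1 + 0.8006 phi_2 + 3.2684 phi_3 = 1.747
Gaussian elimination:
  R2 <- R2 - (0.8006/3.2684) R1 = R2 - (0.244952) R1:  3.072292 phi_2 + 0.449266 phi_3 = 1.238192
  R3 <- R3 - (1.4343/3.2684) R1 = R3 - (0.438839) R1:  0.449266 phi_2 + 2.638974 phi_3 = 1.395666
  R3 <- R3 - (0.449266/3.072292) R2 = R3 - (0.146232) R2:  2.573277 phi_3 = 1.214603
Back-substitution:
  phi_hat_3 = 1.214603 / 2.573277 = 0.472006
  phi_hat_2 = (1.238192 - (0.449266)(0.472006)) / 3.072292 = 0.333997
  phi_hat_1 = (0.8006 - (0.8006)(0.333997) - (1.4343)(0.472006)) / 3.2684 = -0.043996
So phi_hat = [-0.0440, 0.3340, 0.4720].
Therefore phi_hat_2 = 0.3340.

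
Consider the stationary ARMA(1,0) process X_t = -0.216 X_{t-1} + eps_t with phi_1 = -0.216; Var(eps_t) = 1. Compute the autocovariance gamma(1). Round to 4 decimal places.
\gamma(1) = -0.2266

Multiply the model equation by X_{t-k} and take expectations. With theta_0 = psi_0 = 1 and psi_j the MA(infinity) weights, this gives
  gamma(k) - sum_i phi_i gamma(k-i) = c_k,
  c_k = sigma^2 * sum_{j=k..q} theta_j psi_{j-k}   (c_k = 0 for k > q),
using gamma(-m) = gamma(m).
Pure AR (q = 0): c_0 = sigma^2 = 1, c_k = 0 for k >= 1.
Equations for k = 0 and k = 1 (AR order 1):
  gamma(0) = phi_1 gamma(1) + c_0
  gamma(1) = phi_1 gamma(0) + c_1
Substituting the second into the first: gamma(0) (1 - phi_1^2) = c_0 + phi_1 c_1, so
  gamma(0) = c_0 / (1 - phi_1^2) = 1 / (1 - (-0.216)^2) = 1 / 0.953344 = 1.048939.
  gamma(1) = phi_1 gamma(0) = (-0.216)(1.048939) = -0.226571.
Therefore gamma(1) = -0.2266 (to 4 decimal places).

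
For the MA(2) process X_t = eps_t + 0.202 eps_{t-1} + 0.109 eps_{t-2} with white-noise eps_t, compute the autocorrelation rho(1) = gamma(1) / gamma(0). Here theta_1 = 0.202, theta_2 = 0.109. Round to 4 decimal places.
\rho(1) = 0.2128

For an MA(q) process with theta_0 = 1, the autocovariance is
  gamma(k) = sigma^2 * sum_{i=0..q-k} theta_i * theta_{i+k},
and rho(k) = gamma(k) / gamma(0). Sigma^2 cancels.
  numerator   = (1)*(0.202) + (0.202)*(0.109) = 0.224018.
  denominator = (1)^2 + (0.202)^2 + (0.109)^2 = 1.052685.
  rho(1) = 0.224018 / 1.052685 = 0.2128.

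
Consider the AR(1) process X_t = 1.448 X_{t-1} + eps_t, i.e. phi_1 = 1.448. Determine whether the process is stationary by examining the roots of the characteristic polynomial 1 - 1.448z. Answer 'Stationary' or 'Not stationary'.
\text{Not stationary}

The AR(p) characteristic polynomial is P(z) = 1 - 1.448z.
Stationarity requires all roots to lie outside the unit circle, i.e. |z| > 1 for every root.
This is linear in z: 1 + (-1.448) z = 0  =>  z = -1/(-1.448) = 0.690608,  |z| = 0.690608.
Moduli of all roots: 0.6906.
All moduli strictly greater than 1? No.
Verdict: Not stationary.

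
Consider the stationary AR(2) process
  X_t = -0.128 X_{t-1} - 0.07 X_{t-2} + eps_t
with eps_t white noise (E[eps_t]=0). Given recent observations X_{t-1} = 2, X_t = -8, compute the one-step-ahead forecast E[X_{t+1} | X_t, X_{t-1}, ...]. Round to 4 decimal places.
E[X_{t+1} \mid \mathcal F_t] = 0.8840

For an AR(p) model X_t = c + sum_i phi_i X_{t-i} + eps_t, the
one-step-ahead conditional mean is
  E[X_{t+1} | X_t, ...] = c + sum_i phi_i X_{t+1-i}.
Substitute known values:
  E[X_{t+1} | ...] = (-0.128) * (-8) + (-0.07) * (2)
                   = 0.8840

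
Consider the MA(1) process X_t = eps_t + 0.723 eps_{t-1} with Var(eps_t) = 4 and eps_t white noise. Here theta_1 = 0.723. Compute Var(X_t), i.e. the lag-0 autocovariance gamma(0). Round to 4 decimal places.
\gamma(0) = 6.0909

For an MA(q) process X_t = eps_t + sum_i theta_i eps_{t-i} with
Var(eps_t) = sigma^2, the variance is
  gamma(0) = sigma^2 * (1 + sum_i theta_i^2).
  sum_i theta_i^2 = (0.723)^2 = 0.522729.
  gamma(0) = 4 * (1 + 0.522729) = 4 * 1.522729 = 6.090916, which rounds to 6.0909.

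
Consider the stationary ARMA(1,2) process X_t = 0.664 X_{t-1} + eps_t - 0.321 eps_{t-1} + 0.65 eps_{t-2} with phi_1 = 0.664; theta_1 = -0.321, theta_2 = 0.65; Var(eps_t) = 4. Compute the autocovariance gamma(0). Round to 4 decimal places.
\gamma(0) = 9.9826

Multiply the model equation by X_{t-k} and take expectations. With theta_0 = psi_0 = 1 and psi_j the MA(infinity) weights, this gives
  gamma(k) - sum_i phi_i gamma(k-i) = c_k,
  c_k = sigma^2 * sum_{j=k..q} theta_j psi_{j-k}   (c_k = 0 for k > q),
using gamma(-m) = gamma(m).
psi-weights needed (psi_j = theta_j + sum_i phi_i psi_{j-i}):
  psi_1 = theta_1 + phi_1 = -0.321 + (0.664) = 0.343
  psi_2 = theta_2 + phi_1 psi_1 = 0.65 + (0.664)(0.343) = 0.877752
Right-hand sides:
  c_0 = sigma^2 (1 + theta_1 psi_1 + theta_2 psi_2) = 4 * (1 + (-0.321)(0.343) + (0.65)(0.877752)) = 4 * 1.460436 = 5.841743
  c_1 = sigma^2 (theta_1 + theta_2 psi_1) = 4 * (-0.321 + (0.65)(0.343)) = -0.3922
  c_2 = sigma^2 theta_2 = 4 * (0.65) = 2.6
Equations for k = 0 and k = 1 (AR order 1):
  gamma(0) = phi_1 gamma(1) + c_0
  gamma(1) = phi_1 gamma(0) + c_1
Substituting the second into the first: gamma(0) (1 - phi_1^2) = c_0 + phi_1 c_1, so
  gamma(0) = (c_0 + phi_1 c_1) / (1 - phi_1^2) = (5.841743 + (0.664)(-0.3922)) / (1 - (0.664)^2) = 5.581322 / 0.559104 = 9.982619.
Therefore gamma(0) = 9.9826 (to 4 decimal places).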